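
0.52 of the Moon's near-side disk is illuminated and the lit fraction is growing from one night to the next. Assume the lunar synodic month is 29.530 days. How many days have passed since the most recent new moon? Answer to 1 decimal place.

Invert f = (1 − cos θ)/2 to get cos θ = 1 − 2(0.52) = -0.040, hence θ₀ = arccos -0.040 = 92.3°.
Before full moon the principal value applies: θ = 92.3°.
At 360°/29.530 d per day, 92.3° corresponds to 7.57 days.

7.6 days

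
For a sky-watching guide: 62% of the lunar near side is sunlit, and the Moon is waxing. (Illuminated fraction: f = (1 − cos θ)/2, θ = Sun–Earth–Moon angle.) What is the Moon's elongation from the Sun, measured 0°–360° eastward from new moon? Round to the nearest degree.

104°

Invert f = (1 − cos θ)/2 to get cos θ = 1 − 2(0.62) = -0.240, hence θ₀ = arccos -0.240 = 103.9°.
The Moon is waxing (0°–180°), so θ = 103.9° directly.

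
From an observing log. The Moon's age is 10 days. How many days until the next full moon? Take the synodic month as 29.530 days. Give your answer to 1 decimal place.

Full moon occurs at elongation 180°, i.e. at age 29.530 × 180/360 = 14.765 d.
So 4.765 days remain (14.765 − 10).

4.8 days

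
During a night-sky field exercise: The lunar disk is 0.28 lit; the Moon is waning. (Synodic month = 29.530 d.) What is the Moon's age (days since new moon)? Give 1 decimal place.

24.3 days

cos θ = 1 − 2f = 0.440, giving a principal value of 63.9°.
Since the Moon is past full (waning), take the reflex angle: θ = 360° − 63.9° = 296.1°.
Age = 29.530 × 296.1°/360° ≈ 24.29 days.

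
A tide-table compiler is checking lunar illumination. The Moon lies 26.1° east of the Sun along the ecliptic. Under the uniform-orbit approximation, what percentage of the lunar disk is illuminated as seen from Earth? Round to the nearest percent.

f = (1 − cos 26.1°)/2 = (1 − 0.898)/2 ≈ 0.051, i.e. 5%.

5%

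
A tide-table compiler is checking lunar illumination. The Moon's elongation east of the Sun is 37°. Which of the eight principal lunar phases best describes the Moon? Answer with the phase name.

The waxing crescent sector spans roughly 22°–68°; 37° falls inside it.

waxing crescent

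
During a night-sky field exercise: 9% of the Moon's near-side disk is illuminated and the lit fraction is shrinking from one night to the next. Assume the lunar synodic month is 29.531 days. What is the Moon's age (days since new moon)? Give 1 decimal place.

From f = (1 − cos θ)/2: cos θ = 1 − 2×0.09 = 0.820; arccos → 34.9°.
Waning ⇒ past full, so θ = 360° − 34.9° = 325.1°.
Age = 29.531 × 325.1°/360° ≈ 26.67 days.

26.7 days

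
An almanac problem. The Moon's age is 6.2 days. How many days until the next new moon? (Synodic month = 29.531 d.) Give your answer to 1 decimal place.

One full lunation from the last new moon is 29.531 d; remaining = 29.531 − 6.2 = 23.331 d.

23.3 days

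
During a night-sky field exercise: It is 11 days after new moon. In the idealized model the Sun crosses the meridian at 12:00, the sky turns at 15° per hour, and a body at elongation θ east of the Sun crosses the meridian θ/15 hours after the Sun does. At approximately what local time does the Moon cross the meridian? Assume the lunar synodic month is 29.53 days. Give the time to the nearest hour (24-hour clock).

21:00

Phase angle: θ = 360°·(11 d)/(29.53 d) = 134.1°.
Delay after the Sun = 134.1° / (15°/h) ≈ 8.94 h.
12:00 + 8.94 h ≈ 20:56 → 21:00 to the nearest hour.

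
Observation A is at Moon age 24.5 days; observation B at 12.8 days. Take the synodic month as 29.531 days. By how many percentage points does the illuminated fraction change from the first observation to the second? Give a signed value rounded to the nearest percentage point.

θ₁ = 360° × 24.5/29.531 = 298.7°, f₁ = (1 − cos θ₁)/2 = 0.260.
θ₂ = 360° × 12.8/29.531 = 156.0°, f₂ = (1 − cos θ₂)/2 = 0.957.
Change = f₂ − f₁ = +0.697 → +70 percentage points.

+70 pp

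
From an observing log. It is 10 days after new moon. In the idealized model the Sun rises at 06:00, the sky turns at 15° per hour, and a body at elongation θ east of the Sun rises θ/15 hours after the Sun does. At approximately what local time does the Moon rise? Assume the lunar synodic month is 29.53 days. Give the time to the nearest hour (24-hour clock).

14:00

The Moon has covered 10/29.53 of its cycle, so θ ≈ 360° × 10/29.53 = 121.9°.
Delay after the Sun = 121.9° / (15°/h) ≈ 8.13 h.
06:00 + 8.13 h ≈ 14:08 → 14:00 to the nearest hour.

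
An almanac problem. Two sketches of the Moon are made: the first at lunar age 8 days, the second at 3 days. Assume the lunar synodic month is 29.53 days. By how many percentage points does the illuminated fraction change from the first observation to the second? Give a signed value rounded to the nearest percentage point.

-47 pp

First observation: θ = 360°·8/29.53 = 97.5°, so f = 0.566.
Second observation: θ = 36.6°, f = 0.098.
Δf = 0.098 − 0.566 = -0.467, i.e. -47 pp.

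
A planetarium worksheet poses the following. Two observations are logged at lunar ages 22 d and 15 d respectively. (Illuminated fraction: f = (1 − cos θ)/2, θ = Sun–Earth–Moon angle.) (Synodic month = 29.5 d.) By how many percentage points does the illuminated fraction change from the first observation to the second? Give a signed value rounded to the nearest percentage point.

+49 percentage points

First observation: θ = 360°·22/29.5 = 268.5°, so f = 0.513.
Second observation: θ = 183.1°, f = 0.999.
Δf = 0.999 − 0.513 = +0.486, i.e. +49 pp.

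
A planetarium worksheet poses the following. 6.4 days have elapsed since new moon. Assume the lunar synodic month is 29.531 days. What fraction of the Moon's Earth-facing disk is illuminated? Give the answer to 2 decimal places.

0.40

Phase angle: θ = 360°·(6.4 d)/(29.531 d) = 78.0°.
Illuminated fraction = (1 − cos 78.0°)/2 = (1 − 0.208)/2 ≈ 0.396.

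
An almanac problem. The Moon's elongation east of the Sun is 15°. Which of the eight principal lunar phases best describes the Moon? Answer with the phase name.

new moon

15° lies in the new moon sector of the 8-phase cycle.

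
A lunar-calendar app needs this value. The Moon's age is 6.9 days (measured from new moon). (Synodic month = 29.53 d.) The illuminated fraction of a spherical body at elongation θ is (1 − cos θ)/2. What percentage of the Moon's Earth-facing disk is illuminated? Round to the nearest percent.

Elongation θ = 360° × 6.9/29.53 ≈ 84.1°.
Illuminated fraction = (1 − cos 84.1°)/2 = (1 − 0.102)/2 ≈ 0.449, so 45%.

45%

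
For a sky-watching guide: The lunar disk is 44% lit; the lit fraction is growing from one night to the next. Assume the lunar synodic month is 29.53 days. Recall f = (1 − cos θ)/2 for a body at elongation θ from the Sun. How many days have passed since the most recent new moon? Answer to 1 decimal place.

cos θ = 1 − 2f = 0.120, giving a principal value of 83.1°.
The Moon is waxing (0°–180°), so θ = 83.1° directly.
Age = 29.53 × 83.1°/360° ≈ 6.82 days.

6.8 days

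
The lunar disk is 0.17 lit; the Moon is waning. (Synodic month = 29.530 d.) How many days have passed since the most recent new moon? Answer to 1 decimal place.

25.5 days

From f = (1 − cos θ)/2: cos θ = 1 − 2×0.17 = 0.660; arccos → 48.7°.
Since the Moon is past full (waning), take the reflex angle: θ = 360° − 48.7° = 311.3°.
That fraction of the synodic month is 311.3/360 × 29.530 d ≈ 25.54 d.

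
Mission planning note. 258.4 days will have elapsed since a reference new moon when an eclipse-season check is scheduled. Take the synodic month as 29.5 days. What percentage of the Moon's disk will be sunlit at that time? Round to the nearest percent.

Reduce mod P: 258.4 − 8×29.5 = 22.40 d into the current lunation.
Phase angle: θ = 360°·(22.40 d)/(29.5 d) = 273.4°.
cos 273.4° = 0.059, so f = (1 − 0.059)/2 = 0.471, so 47%.

47%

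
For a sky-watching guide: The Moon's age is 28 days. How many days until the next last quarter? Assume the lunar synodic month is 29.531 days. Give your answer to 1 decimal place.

23.7 days

Last quarter is 0.75 of the way through the cycle: age 0.75 × 29.531 = 22.148 d.
Already past this cycle's last quarter; the next is at 22.148 + 29.531 = 51.679 d, so 51.679 − 28 = 23.679 days.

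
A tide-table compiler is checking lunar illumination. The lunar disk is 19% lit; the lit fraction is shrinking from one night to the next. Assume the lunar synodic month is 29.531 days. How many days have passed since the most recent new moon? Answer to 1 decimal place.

25.3 days

Invert f = (1 − cos θ)/2 to get cos θ = 1 − 2(0.19) = 0.620, hence θ₀ = arccos 0.620 = 51.7°.
A waning Moon lies in 180°–360°, so θ = 360° − 51.7° = 308.3°.
That fraction of the synodic month is 308.3/360 × 29.531 d ≈ 25.29 d.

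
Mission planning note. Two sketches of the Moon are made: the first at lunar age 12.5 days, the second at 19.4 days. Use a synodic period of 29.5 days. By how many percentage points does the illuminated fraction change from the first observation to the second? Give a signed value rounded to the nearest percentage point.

-17 pp

θ₁ = 360° × 12.5/29.5 = 152.5°, f₁ = (1 − cos θ₁)/2 = 0.944.
θ₂ = 360° × 19.4/29.5 = 236.7°, f₂ = (1 − cos θ₂)/2 = 0.774.
Change = f₂ − f₁ = -0.169 → -17 percentage points.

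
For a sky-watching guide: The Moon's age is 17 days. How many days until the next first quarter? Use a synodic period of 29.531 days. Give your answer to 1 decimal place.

19.9 days

First quarter is 0.25 of the way through the cycle: age 0.25 × 29.531 = 7.383 d.
This lunation's first quarter (7.383 d) has passed, so add one period: 36.914 − 17 = 19.914 days.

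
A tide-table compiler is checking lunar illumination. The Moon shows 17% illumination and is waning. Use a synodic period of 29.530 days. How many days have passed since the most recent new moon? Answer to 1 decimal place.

25.5 days

cos θ = 1 − 2f = 0.660, giving a principal value of 48.7°.
Since the Moon is past full (waning), take the reflex angle: θ = 360° − 48.7° = 311.3°.
Age = 29.530 × 311.3°/360° ≈ 25.54 days.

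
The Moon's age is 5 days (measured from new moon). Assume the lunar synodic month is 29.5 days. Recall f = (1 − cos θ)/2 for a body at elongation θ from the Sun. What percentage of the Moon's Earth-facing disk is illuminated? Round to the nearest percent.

26%

The Moon has covered 5/29.5 of its cycle, so θ ≈ 360° × 5/29.5 = 61.0°.
cos 61.0° = 0.485, so f = (1 − 0.485)/2 = 0.258, so 26%.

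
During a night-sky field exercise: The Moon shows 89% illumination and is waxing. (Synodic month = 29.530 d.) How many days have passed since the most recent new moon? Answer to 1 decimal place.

11.6 days

cos θ = 1 − 2f = -0.780, giving a principal value of 141.3°.
Before full moon the principal value applies: θ = 141.3°.
Age = 29.530 × 141.3°/360° ≈ 11.59 days.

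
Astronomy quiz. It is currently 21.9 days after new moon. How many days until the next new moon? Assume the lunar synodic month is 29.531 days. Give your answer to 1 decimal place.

7.6 days

The next new moon completes the synodic month: 29.531 − 21.9 = 7.631 days.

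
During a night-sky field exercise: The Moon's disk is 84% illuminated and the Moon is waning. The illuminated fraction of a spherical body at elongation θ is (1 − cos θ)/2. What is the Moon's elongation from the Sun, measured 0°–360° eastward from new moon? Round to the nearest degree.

Invert f = (1 − cos θ)/2 to get cos θ = 1 − 2(0.84) = -0.680, hence θ₀ = arccos -0.680 = 132.8°.
Waning ⇒ past full, so θ = 360° − 132.8° = 227.2°.

227°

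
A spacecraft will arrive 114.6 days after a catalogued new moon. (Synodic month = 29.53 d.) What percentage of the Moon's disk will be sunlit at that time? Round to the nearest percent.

13%

114.6/29.53 = 3.881 lunations, so 3 complete cycles and 26.01 d into the next.
Phase angle: θ = 360°·(26.01 d)/(29.53 d) = 317.1°.
Illuminated fraction = (1 − cos 317.1°)/2 = (1 − 0.732)/2 ≈ 0.134, so 13%.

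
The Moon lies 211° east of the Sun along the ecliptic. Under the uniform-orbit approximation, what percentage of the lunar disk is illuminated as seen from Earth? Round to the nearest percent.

93%

cos 211° = (-0.857), so f = (1 − (-0.857))/2 = 0.929, i.e. 93%.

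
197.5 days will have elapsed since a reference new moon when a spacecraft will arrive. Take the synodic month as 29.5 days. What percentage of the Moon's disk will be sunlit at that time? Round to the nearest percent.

67%

197.5 d spans 6 complete synodic months (6 × 29.5 = 177.00 d) plus 20.50 d.
Elongation θ = 360° × 20.50/29.5 ≈ 250.2°.
With cos θ = (-0.339), the lit fraction is (1 − (-0.339))/2 ≈ 0.670, so 67%.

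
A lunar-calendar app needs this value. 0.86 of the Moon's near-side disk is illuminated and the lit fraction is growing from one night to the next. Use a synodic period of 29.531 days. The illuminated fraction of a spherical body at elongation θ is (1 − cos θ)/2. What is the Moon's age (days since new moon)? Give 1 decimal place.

11.2 days

From f = (1 − cos θ)/2: cos θ = 1 − 2×0.86 = -0.720; arccos → 136.1°.
Before full moon the principal value applies: θ = 136.1°.
Age = 29.531 × 136.1°/360° ≈ 11.16 days.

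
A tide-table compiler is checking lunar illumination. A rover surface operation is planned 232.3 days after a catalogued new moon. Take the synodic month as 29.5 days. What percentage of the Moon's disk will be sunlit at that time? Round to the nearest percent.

15%

232.3/29.5 = 7.875 lunations, so 7 complete cycles and 25.80 d into the next.
The Moon has covered 25.80/29.5 of its cycle, so θ ≈ 360° × 25.80/29.5 = 314.8°.
Illuminated fraction = (1 − cos 314.8°)/2 = (1 − 0.705)/2 ≈ 0.147, so 15%.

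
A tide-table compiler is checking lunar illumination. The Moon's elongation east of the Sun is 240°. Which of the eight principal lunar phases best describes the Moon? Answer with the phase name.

240° lies in the waning gibbous sector of the 8-phase cycle.

waning gibbous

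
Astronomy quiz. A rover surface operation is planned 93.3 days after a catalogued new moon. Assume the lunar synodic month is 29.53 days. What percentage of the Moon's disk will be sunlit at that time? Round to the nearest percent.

23%

Reduce mod P: 93.3 − 3×29.53 = 4.71 d into the current lunation.
The Moon has covered 4.71/29.53 of its cycle, so θ ≈ 360° × 4.71/29.53 = 57.4°.
cos 57.4° = 0.538, so f = (1 − 0.538)/2 = 0.231, so 23%.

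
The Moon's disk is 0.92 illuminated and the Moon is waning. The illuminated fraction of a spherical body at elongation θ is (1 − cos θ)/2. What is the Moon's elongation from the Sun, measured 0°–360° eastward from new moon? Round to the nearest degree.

213°

cos θ = 1 − 2f = -0.840, giving a principal value of 147.1°.
Waning ⇒ past full, so θ = 360° − 147.1° = 212.9°.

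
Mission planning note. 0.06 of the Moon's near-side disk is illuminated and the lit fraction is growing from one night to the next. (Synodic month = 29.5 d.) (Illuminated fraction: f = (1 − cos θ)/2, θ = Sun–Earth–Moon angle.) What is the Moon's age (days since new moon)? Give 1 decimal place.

From f = (1 − cos θ)/2: cos θ = 1 − 2×0.06 = 0.880; arccos → 28.4°.
The Moon is waxing (0°–180°), so θ = 28.4° directly.
Age = 29.5 × 28.4°/360° ≈ 2.32 days.

2.3 days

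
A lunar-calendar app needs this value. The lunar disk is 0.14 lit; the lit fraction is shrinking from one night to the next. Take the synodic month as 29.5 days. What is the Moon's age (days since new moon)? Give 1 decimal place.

From f = (1 − cos θ)/2: cos θ = 1 − 2×0.14 = 0.720; arccos → 43.9°.
A waning Moon lies in 180°–360°, so θ = 360° − 43.9° = 316.1°.
Age = 29.5 × 316.1°/360° ≈ 25.90 days.

25.9 days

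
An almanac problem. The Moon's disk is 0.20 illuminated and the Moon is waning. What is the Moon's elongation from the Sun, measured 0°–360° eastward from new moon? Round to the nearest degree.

cos θ = 1 − 2f = 0.600, giving a principal value of 53.1°.
A waning Moon lies in 180°–360°, so θ = 360° − 53.1° = 306.9°.

307°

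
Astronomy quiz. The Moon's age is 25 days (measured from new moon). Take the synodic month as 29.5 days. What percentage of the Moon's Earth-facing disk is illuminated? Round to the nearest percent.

Phase angle: θ = 360°·(25 d)/(29.5 d) = 305.1°.
cos 305.1° = 0.575, so f = (1 − 0.575)/2 = 0.213, so 21%.

21%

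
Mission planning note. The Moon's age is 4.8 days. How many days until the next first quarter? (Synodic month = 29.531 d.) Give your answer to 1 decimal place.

First quarter is 0.25 of the way through the cycle: age 0.25 × 29.531 = 7.383 d.
That is 7.383 − 4.8 = 2.583 days ahead.

2.6 days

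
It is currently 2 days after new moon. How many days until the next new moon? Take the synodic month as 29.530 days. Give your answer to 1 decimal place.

27.5 days

The next new moon completes the synodic month: 29.530 − 2 = 27.530 days.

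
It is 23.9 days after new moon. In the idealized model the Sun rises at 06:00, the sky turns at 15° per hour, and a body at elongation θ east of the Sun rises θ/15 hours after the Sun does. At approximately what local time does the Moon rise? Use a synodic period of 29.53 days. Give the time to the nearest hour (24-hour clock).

01:00

Phase angle: θ = 360°·(23.9 d)/(29.53 d) = 291.4°.
At 15° of sky rotation per hour, 291.4° corresponds to a 19.42 h lag.
06:00 + 19.42 h ≈ 01:25 → 01:00 to the nearest hour.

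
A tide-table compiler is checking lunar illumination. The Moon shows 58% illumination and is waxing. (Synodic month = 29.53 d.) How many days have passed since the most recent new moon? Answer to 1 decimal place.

8.1 days

cos θ = 1 − 2f = -0.160, giving a principal value of 99.2°.
Waxing ⇒ before full, so θ = 99.2°.
That fraction of the synodic month is 99.2/360 × 29.53 d ≈ 8.14 d.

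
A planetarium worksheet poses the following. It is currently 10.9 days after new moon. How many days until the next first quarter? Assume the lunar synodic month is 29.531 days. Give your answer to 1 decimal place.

First quarter occurs at elongation 90°, i.e. at age 29.531 × 90/360 = 7.383 d.
This lunation's first quarter (7.383 d) has passed, so add one period: 36.914 − 10.9 = 26.014 days.

26.0 days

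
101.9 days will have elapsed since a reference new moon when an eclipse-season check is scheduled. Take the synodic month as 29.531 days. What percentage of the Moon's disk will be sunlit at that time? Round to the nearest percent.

98%

101.9/29.531 = 3.451 lunations, so 3 complete cycles and 13.31 d into the next.
Elongation θ = 360° × 13.31/29.531 ≈ 162.2°.
Illuminated fraction = (1 − cos 162.2°)/2 = (1 − (-0.952))/2 ≈ 0.976, so 98%.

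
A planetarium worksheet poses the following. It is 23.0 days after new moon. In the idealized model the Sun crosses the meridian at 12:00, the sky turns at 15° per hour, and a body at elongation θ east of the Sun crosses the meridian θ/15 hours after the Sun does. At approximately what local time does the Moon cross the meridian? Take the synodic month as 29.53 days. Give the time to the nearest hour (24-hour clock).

The Moon has covered 23.0/29.53 of its cycle, so θ ≈ 360° × 23.0/29.53 = 280.4°.
Delay after the Sun = 280.4° / (15°/h) ≈ 18.69 h.
12:00 + 18.69 h ≈ 06:42 → 07:00 to the nearest hour.

07:00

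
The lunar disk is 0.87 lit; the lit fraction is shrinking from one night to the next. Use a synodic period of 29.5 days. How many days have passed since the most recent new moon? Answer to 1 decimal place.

Invert f = (1 − cos θ)/2 to get cos θ = 1 − 2(0.87) = -0.740, hence θ₀ = arccos -0.740 = 137.7°.
Since the Moon is past full (waning), take the reflex angle: θ = 360° − 137.7° = 222.3°.
At 360°/29.5 d per day, 222.3° corresponds to 18.21 days.

18.2 days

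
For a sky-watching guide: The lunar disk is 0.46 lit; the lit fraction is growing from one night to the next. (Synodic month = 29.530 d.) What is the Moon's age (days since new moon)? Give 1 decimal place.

7.0 days

cos θ = 1 − 2f = 0.080, giving a principal value of 85.4°.
The Moon is waxing (0°–180°), so θ = 85.4° directly.
That fraction of the synodic month is 85.4/360 × 29.530 d ≈ 7.01 d.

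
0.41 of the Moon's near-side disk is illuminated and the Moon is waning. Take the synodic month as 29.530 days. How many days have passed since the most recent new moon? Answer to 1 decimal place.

23.0 days

cos θ = 1 − 2f = 0.180, giving a principal value of 79.6°.
Since the Moon is past full (waning), take the reflex angle: θ = 360° − 79.6° = 280.4°.
That fraction of the synodic month is 280.4/360 × 29.530 d ≈ 23.00 d.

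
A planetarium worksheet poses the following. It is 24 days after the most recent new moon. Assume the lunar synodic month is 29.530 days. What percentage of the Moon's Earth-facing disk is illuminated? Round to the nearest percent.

Elongation θ = 360° × 24/29.530 ≈ 292.6°.
Illuminated fraction = (1 − cos 292.6°)/2 = (1 − 0.384)/2 ≈ 0.308, so 31%.

31%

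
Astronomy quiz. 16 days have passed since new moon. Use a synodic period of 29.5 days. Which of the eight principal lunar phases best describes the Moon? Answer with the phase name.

full moon

θ ≈ 360° × 16/29.5 = 195°, which falls in the full moon sector.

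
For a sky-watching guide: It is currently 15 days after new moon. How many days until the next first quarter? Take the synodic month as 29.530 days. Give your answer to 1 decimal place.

First quarter is 0.25 of the way through the cycle: age 0.25 × 29.530 = 7.383 d.
This lunation's first quarter (7.383 d) has passed, so add one period: 36.913 − 15 = 21.913 days.

21.9 days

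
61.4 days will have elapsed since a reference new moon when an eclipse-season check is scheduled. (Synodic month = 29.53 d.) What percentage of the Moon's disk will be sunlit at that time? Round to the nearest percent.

6%

61.4/29.53 = 2.079 lunations, so 2 complete cycles and 2.34 d into the next.
The Moon has covered 2.34/29.53 of its cycle, so θ ≈ 360° × 2.34/29.53 = 28.5°.
cos 28.5° = 0.879, so f = (1 − 0.879)/2 = 0.061, so 6%.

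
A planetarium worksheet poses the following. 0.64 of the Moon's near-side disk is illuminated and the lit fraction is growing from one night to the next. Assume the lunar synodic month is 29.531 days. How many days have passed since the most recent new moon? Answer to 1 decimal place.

8.7 days

Invert f = (1 − cos θ)/2 to get cos θ = 1 − 2(0.64) = -0.280, hence θ₀ = arccos -0.280 = 106.3°.
Waxing ⇒ before full, so θ = 106.3°.
Age = 29.531 × 106.3°/360° ≈ 8.72 days.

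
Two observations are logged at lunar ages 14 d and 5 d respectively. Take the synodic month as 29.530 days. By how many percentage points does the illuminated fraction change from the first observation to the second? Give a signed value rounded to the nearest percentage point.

-74 percentage points

First observation: θ = 360°·14/29.530 = 170.7°, so f = 0.993.
Second observation: θ = 61.0°, f = 0.257.
Δf = 0.257 − 0.993 = -0.736, i.e. -74 pp.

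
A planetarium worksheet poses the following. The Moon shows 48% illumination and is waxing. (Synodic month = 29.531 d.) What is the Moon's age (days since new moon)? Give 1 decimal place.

7.2 days

Invert f = (1 − cos θ)/2 to get cos θ = 1 − 2(0.48) = 0.040, hence θ₀ = arccos 0.040 = 87.7°.
Waxing ⇒ before full, so θ = 87.7°.
At 360°/29.531 d per day, 87.7° corresponds to 7.19 days.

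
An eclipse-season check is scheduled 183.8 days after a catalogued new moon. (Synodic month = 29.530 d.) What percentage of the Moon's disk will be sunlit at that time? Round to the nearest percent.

183.8 d spans 6 complete synodic months (6 × 29.530 = 177.18 d) plus 6.62 d.
Elongation θ = 360° × 6.62/29.530 ≈ 80.7°.
Illuminated fraction = (1 − cos 80.7°)/2 = (1 − 0.162)/2 ≈ 0.419, so 42%.

42%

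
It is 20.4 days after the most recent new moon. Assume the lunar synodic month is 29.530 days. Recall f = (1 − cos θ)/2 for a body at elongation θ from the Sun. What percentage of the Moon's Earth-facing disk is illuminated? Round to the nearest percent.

Elongation θ = 360° × 20.4/29.530 ≈ 248.7°.
Illuminated fraction = (1 − cos 248.7°)/2 = (1 − (-0.363))/2 ≈ 0.682, so 68%.

68%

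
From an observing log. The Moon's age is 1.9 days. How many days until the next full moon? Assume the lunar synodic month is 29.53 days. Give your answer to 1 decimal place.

Full moon is 0.5 of the way through the cycle: age 0.5 × 29.53 = 14.765 d.
So 12.865 days remain (14.765 − 1.9).

12.9 days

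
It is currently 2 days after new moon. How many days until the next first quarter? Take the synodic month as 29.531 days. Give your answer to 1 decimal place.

First quarter is 0.25 of the way through the cycle: age 0.25 × 29.531 = 7.383 d.
So 5.383 days remain (7.383 − 2).

5.4 days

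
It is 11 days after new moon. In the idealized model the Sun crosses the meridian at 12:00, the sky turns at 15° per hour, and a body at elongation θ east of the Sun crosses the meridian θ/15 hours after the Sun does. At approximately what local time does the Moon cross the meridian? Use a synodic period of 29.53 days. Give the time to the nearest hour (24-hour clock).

21:00

The Moon has covered 11/29.53 of its cycle, so θ ≈ 360° × 11/29.53 = 134.1°.
Delay after the Sun = 134.1° / (15°/h) ≈ 8.94 h.
12:00 + 8.94 h ≈ 20:56 → 21:00 to the nearest hour.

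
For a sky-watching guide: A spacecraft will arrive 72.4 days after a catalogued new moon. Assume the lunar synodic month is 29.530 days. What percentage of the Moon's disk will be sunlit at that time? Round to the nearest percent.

98%

72.4/29.530 = 2.452 lunations, so 2 complete cycles and 13.34 d into the next.
The Moon has covered 13.34/29.530 of its cycle, so θ ≈ 360° × 13.34/29.530 = 162.6°.
Illuminated fraction = (1 − cos 162.6°)/2 = (1 − (-0.954))/2 ≈ 0.977, so 98%.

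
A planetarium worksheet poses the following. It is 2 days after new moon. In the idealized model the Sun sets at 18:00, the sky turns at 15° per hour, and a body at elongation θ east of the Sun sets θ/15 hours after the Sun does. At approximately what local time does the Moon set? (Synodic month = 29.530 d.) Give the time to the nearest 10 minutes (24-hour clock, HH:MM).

19:40

Elongation θ = 360° × 2/29.530 ≈ 24.4°.
The Moon trails the Sun by θ/15 = 24.4/15 ≈ 1.63 hours.
18:00 + 1.625 h ≈ 19:38 → 19:40 to the nearest ten minutes.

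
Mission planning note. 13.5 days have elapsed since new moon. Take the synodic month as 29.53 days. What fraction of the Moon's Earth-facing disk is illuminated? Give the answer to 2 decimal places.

0.98

Phase angle: θ = 360°·(13.5 d)/(29.53 d) = 164.6°.
Illuminated fraction = (1 − cos 164.6°)/2 = (1 − (-0.964))/2 ≈ 0.982.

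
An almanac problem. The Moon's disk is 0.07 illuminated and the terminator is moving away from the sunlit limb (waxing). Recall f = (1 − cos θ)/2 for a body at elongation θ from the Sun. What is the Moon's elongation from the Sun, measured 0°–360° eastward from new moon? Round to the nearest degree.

31°

From f = (1 − cos θ)/2: cos θ = 1 − 2×0.07 = 0.860; arccos → 30.7°.
Waxing ⇒ before full, so θ = 30.7°.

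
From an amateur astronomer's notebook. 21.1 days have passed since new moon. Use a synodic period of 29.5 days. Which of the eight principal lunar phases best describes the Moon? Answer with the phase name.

last quarter

θ ≈ 360° × 21.1/29.5 = 257°, which falls in the last quarter sector.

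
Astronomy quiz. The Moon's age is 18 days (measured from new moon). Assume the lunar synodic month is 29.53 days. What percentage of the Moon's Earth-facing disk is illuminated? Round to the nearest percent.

Phase angle: θ = 360°·(18 d)/(29.53 d) = 219.4°.
cos 219.4° = (-0.772), so f = (1 − (-0.772))/2 = 0.886, so 89%.

89%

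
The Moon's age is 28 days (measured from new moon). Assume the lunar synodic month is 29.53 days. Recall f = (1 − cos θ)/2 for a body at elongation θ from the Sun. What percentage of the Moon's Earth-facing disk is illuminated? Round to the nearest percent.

3%

Phase angle: θ = 360°·(28 d)/(29.53 d) = 341.3°.
cos 341.3° = 0.947, so f = (1 − 0.947)/2 = 0.026, so 3%.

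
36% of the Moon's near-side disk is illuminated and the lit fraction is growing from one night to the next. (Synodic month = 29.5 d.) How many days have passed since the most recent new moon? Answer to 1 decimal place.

From f = (1 − cos θ)/2: cos θ = 1 − 2×0.36 = 0.280; arccos → 73.7°.
The Moon is waxing (0°–180°), so θ = 73.7° directly.
Age = 29.5 × 73.7°/360° ≈ 6.04 days.

6.0 days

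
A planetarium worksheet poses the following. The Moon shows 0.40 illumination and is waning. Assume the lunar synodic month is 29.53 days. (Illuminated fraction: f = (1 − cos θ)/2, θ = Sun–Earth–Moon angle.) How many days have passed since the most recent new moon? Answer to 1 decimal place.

23.1 days

cos θ = 1 − 2f = 0.200, giving a principal value of 78.5°.
A waning Moon lies in 180°–360°, so θ = 360° − 78.5° = 281.5°.
At 360°/29.53 d per day, 281.5° corresponds to 23.09 days.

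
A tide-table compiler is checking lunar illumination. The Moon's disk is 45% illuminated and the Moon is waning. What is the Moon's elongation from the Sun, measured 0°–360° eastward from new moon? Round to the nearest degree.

From f = (1 − cos θ)/2: cos θ = 1 − 2×0.45 = 0.100; arccos → 84.3°.
Since the Moon is past full (waning), take the reflex angle: θ = 360° − 84.3° = 275.7°.

276°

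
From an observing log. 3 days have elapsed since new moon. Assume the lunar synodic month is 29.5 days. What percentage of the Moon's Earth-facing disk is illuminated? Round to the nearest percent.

10%

The Moon has covered 3/29.5 of its cycle, so θ ≈ 360° × 3/29.5 = 36.6°.
cos 36.6° = 0.803, so f = (1 − 0.803)/2 = 0.099, so 10%.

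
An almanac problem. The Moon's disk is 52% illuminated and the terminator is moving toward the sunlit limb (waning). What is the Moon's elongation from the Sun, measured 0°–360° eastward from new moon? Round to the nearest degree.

268°

From f = (1 − cos θ)/2: cos θ = 1 − 2×0.52 = -0.040; arccos → 92.3°.
A waning Moon lies in 180°–360°, so θ = 360° − 92.3° = 267.7°.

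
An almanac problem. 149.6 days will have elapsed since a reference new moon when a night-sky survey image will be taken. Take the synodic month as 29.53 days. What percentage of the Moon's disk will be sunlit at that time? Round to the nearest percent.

4%

Reduce mod P: 149.6 − 5×29.53 = 1.95 d into the current lunation.
The Moon has covered 1.95/29.53 of its cycle, so θ ≈ 360° × 1.95/29.53 = 23.8°.
cos 23.8° = 0.915, so f = (1 − 0.915)/2 = 0.042, so 4%.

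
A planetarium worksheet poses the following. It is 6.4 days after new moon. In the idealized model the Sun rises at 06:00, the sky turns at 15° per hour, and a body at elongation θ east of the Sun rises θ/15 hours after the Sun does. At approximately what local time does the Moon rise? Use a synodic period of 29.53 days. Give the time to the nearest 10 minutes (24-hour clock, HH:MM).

11:10

The Moon has covered 6.4/29.53 of its cycle, so θ ≈ 360° × 6.4/29.53 = 78.0°.
At 15° of sky rotation per hour, 78.0° corresponds to a 5.20 h lag.
06:00 + 5.201 h ≈ 11:12 → 11:10 to the nearest ten minutes.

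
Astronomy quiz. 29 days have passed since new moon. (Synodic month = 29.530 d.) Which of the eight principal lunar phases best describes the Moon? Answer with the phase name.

At 29/29.530 of the cycle, θ ≈ 354° — the new moon range.

new moon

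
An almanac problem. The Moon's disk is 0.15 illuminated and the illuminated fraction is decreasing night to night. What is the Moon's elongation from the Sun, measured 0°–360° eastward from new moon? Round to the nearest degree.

314°

Invert f = (1 − cos θ)/2 to get cos θ = 1 − 2(0.15) = 0.700, hence θ₀ = arccos 0.700 = 45.6°.
Waning ⇒ past full, so θ = 360° − 45.6° = 314.4°.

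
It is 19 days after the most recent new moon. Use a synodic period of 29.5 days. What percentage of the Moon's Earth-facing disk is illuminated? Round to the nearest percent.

The Moon has covered 19/29.5 of its cycle, so θ ≈ 360° × 19/29.5 = 231.9°.
cos 231.9° = (-0.618), so f = (1 − (-0.618))/2 = 0.809, so 81%.

81%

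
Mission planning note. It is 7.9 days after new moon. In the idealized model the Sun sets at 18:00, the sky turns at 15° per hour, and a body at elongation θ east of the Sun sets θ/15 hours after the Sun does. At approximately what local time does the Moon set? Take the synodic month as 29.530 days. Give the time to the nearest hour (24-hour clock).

00:00

The Moon has covered 7.9/29.530 of its cycle, so θ ≈ 360° × 7.9/29.530 = 96.3°.
At 15° of sky rotation per hour, 96.3° corresponds to a 6.42 h lag.
18:00 + 6.42 h ≈ 00:25 → 00:00 to the nearest hour.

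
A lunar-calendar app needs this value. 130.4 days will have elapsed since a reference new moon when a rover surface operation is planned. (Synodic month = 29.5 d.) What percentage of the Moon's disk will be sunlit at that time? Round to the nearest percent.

94%

130.4/29.5 = 4.420 lunations, so 4 complete cycles and 12.40 d into the next.
Phase angle: θ = 360°·(12.40 d)/(29.5 d) = 151.3°.
cos 151.3° = (-0.877), so f = (1 − (-0.877))/2 = 0.939, so 94%.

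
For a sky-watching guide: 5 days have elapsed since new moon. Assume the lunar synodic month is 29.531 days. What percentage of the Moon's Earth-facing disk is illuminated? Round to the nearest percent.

26%

Elongation θ = 360° × 5/29.531 ≈ 61.0°.
Illuminated fraction = (1 − cos 61.0°)/2 = (1 − 0.486)/2 ≈ 0.257, so 26%.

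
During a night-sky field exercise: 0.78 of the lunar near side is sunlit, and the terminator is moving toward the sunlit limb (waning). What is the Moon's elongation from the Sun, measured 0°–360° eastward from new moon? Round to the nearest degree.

cos θ = 1 − 2f = -0.560, giving a principal value of 124.1°.
Waning ⇒ past full, so θ = 360° − 124.1° = 235.9°.

236°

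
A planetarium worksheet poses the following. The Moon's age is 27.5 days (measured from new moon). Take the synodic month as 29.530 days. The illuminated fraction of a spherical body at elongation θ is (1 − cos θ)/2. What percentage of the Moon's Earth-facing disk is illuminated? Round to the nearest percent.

5%

Phase angle: θ = 360°·(27.5 d)/(29.530 d) = 335.3°.
Illuminated fraction = (1 − cos 335.3°)/2 = (1 − 0.908)/2 ≈ 0.046, so 5%.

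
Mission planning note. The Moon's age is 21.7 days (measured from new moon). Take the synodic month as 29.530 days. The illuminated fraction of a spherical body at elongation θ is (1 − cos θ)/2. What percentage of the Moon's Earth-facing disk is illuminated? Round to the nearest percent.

55%

Elongation θ = 360° × 21.7/29.530 ≈ 264.5°.
Illuminated fraction = (1 − cos 264.5°)/2 = (1 − (-0.095))/2 ≈ 0.548, so 55%.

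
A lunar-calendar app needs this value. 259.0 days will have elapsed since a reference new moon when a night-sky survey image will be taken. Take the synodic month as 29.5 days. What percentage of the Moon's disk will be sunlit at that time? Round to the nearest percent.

259.0 d spans 8 complete synodic months (8 × 29.5 = 236.00 d) plus 23.00 d.
Phase angle: θ = 360°·(23.00 d)/(29.5 d) = 280.7°.
Illuminated fraction = (1 − cos 280.7°)/2 = (1 − 0.185)/2 ≈ 0.407, so 41%.

41%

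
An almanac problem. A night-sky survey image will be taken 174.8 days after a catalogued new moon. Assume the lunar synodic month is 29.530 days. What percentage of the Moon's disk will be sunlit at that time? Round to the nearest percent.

6%

174.8 d spans 5 complete synodic months (5 × 29.530 = 147.65 d) plus 27.15 d.
Phase angle: θ = 360°·(27.15 d)/(29.530 d) = 331.0°.
Illuminated fraction = (1 − cos 331.0°)/2 = (1 − 0.874)/2 ≈ 0.063, so 6%.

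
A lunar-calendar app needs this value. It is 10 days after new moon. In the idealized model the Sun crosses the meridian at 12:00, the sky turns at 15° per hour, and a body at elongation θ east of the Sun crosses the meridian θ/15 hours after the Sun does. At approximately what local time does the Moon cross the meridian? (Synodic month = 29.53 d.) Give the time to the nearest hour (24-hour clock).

Elongation θ = 360° × 10/29.53 ≈ 121.9°.
At 15° of sky rotation per hour, 121.9° corresponds to a 8.13 h lag.
12:00 + 8.13 h ≈ 20:08 → 20:00 to the nearest hour.

20:00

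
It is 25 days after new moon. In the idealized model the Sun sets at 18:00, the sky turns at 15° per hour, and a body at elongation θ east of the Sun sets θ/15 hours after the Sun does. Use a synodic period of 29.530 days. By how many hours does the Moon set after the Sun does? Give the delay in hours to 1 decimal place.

20.3 h

Elongation θ = 360° × 25/29.530 ≈ 304.8°.
Delay after the Sun = 304.8° / (15°/h) ≈ 20.32 h.
So the Moon sets 20.32 h after the Sun.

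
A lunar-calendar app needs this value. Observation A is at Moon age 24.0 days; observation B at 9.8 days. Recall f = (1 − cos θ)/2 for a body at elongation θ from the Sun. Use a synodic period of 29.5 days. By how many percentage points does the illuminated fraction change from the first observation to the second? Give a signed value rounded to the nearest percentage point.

+44 percentage points

θ₁ = 360° × 24.0/29.5 = 292.9°, f₁ = (1 − cos θ₁)/2 = 0.306.
θ₂ = 360° × 9.8/29.5 = 119.6°, f₂ = (1 − cos θ₂)/2 = 0.747.
Change = f₂ − f₁ = +0.441 → +44 percentage points.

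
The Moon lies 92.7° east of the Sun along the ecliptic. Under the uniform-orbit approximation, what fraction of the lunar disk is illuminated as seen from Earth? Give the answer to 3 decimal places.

cos 92.7° = (-0.047), so f = (1 − (-0.047))/2 = 0.524.

0.524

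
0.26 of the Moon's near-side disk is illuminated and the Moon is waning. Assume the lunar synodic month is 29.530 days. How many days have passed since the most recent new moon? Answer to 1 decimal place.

24.5 days

From f = (1 − cos θ)/2: cos θ = 1 − 2×0.26 = 0.480; arccos → 61.3°.
Waning ⇒ past full, so θ = 360° − 61.3° = 298.7°.
At 360°/29.530 d per day, 298.7° corresponds to 24.50 days.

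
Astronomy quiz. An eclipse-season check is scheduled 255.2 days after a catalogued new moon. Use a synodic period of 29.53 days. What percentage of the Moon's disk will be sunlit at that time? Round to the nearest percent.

81%

Reduce mod P: 255.2 − 8×29.53 = 18.96 d into the current lunation.
The Moon has covered 18.96/29.53 of its cycle, so θ ≈ 360° × 18.96/29.53 = 231.1°.
With cos θ = (-0.627), the lit fraction is (1 − (-0.627))/2 ≈ 0.814, so 81%.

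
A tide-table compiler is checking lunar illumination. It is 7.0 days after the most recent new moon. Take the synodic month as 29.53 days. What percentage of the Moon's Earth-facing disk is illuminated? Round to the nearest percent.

46%

Elongation θ = 360° × 7.0/29.53 ≈ 85.3°.
Illuminated fraction = (1 − cos 85.3°)/2 = (1 − 0.081)/2 ≈ 0.459, so 46%.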